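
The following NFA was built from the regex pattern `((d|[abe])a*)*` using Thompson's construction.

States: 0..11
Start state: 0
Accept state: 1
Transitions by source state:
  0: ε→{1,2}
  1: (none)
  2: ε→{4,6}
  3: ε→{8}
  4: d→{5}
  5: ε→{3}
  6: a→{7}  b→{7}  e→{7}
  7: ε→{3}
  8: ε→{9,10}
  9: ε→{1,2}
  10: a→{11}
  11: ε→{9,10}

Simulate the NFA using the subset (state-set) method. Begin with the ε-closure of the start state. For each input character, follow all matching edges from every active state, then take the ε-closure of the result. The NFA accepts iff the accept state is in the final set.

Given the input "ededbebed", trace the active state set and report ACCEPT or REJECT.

Answer: ACCEPT

Trace:
initial (ε-close {0}): {0,1,2,4,6}
'e' @ 1: {1,2,3,4,6,7,8,9,10}  ✓accept
'd' @ 2: {1,2,3,4,5,6,8,9,10}  ✓accept
'e' @ 3: {1,2,3,4,6,7,8,9,10}  ✓accept
'd' @ 4: {1,2,3,4,5,6,8,9,10}  ✓accept
'b' @ 5: {1,2,3,4,6,7,8,9,10}  ✓accept
'e' @ 6: {1,2,3,4,6,7,8,9,10}  ✓accept
'b' @ 7: {1,2,3,4,6,7,8,9,10}  ✓accept
'e' @ 8: {1,2,3,4,6,7,8,9,10}  ✓accept
'd' @ 9: {1,2,3,4,5,6,8,9,10}  ✓accept
final: {1,2,3,4,5,6,8,9,10}; accept 1 in set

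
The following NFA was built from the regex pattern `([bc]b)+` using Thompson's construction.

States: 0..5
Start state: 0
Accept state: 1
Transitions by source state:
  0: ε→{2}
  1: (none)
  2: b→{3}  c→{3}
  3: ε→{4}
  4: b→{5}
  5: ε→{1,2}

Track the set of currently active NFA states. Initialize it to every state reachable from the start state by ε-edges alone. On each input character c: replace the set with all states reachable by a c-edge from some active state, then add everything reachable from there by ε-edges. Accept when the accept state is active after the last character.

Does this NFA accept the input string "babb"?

Answer: REJECT

Trace:
start: ε-closure({0}) = {0,2}
'b' @ 1: {3,4}
'a' @ 2: {}  — state set empty
rest 'bb' ignored (set empty)
final: {}; accept 1 not in set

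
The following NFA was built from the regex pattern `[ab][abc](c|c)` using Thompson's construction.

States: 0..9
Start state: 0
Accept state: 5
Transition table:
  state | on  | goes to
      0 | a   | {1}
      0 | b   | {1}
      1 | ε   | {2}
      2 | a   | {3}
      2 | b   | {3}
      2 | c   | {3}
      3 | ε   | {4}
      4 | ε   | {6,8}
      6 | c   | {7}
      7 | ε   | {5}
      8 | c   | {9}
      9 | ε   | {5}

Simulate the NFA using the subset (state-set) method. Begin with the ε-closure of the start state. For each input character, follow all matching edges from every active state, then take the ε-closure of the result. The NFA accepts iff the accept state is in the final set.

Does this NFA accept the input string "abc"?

Answer: ACCEPT

Steps:
initial (ε-close {0}): {0}
'a' @ 1: {1,2}
'b' @ 2: {3,4,6,8}
'c' @ 3: {5,7,9}  [accepting]
after full input: {5,7,9}  (accept=5 in)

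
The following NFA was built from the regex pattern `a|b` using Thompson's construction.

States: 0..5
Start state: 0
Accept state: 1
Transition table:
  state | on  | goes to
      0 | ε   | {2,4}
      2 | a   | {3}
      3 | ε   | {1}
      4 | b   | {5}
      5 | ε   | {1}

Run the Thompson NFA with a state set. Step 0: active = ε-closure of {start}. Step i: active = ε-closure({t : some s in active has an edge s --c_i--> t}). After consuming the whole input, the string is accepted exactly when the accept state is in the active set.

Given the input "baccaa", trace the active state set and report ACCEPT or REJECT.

start: ε-closure({0}) = {0,2,4}
'b' @ 1: {1,5}  ✓accept
'a' @ 2: {}  — no active states
rest 'ccaa' ignored (set empty)
after full input: {}  (accept=1 not in)

Answer: REJECT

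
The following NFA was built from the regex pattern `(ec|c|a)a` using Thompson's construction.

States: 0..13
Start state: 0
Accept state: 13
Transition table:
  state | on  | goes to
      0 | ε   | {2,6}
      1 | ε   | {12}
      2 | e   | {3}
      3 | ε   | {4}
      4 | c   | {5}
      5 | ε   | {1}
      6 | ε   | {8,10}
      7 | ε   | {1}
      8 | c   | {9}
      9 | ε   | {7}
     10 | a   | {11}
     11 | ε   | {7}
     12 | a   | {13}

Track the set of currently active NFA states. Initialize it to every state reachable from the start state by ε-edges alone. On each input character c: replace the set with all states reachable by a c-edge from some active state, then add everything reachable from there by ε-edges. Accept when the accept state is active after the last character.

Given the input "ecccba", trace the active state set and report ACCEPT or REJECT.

Answer: REJECT

Steps:
S₀ = ε-closure({0}) = {0,2,6,8,10}
'e' @ 1: {3,4}
'c' @ 2: {1,5,12}
'c' @ 3: {}  — no active states
rest 'cba' ignored (set empty)
final: {}; accept 13 not in set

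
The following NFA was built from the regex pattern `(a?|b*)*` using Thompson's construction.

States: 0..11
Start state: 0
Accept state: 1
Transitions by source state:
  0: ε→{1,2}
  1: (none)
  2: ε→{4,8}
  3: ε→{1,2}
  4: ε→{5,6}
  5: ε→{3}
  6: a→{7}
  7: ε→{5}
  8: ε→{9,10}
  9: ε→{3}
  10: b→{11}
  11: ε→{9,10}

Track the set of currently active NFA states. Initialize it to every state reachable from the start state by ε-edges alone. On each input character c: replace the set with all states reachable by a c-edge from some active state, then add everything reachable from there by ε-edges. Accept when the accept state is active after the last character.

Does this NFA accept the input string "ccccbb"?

Answer: REJECT

Derivation:
initial (ε-close {0}): {0,1,2,3,4,5,6,8,9,10}
'c' @ 1: {}  — state set empty
rest 'cccbb' ignored (set empty)
after full input: {}  (accept=1 not in)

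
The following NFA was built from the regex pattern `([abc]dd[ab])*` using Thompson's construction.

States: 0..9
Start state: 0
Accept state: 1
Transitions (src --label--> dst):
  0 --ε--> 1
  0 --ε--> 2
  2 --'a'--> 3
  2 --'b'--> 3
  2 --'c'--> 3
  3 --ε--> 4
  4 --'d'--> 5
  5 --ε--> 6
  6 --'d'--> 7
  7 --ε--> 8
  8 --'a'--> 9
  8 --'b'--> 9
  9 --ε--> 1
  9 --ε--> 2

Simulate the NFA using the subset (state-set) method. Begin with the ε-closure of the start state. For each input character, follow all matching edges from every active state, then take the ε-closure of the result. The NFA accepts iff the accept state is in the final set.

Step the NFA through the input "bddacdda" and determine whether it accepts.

S₀ = ε-closure({0}) = {0,1,2}
'b' @ 1: {3,4}
'd' @ 2: {5,6}
'd' @ 3: {7,8}
'a' @ 4: {1,2,9}  [accepting]
'c' @ 5: {3,4}
'd' @ 6: {5,6}
'd' @ 7: {7,8}
'a' @ 8: {1,2,9}  [accepting]
end set {1,2,9} — state 1 in

Answer: ACCEPT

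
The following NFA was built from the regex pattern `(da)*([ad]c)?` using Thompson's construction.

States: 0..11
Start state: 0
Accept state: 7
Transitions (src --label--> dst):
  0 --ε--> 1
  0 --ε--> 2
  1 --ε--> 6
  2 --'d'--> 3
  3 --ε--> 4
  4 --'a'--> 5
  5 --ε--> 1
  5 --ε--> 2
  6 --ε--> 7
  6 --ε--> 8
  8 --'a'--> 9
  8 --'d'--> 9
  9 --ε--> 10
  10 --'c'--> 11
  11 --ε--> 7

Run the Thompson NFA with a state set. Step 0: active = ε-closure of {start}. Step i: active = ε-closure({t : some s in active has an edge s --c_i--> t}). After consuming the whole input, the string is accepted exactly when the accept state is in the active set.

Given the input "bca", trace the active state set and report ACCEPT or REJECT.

S₀ = ε-closure({0}) = {0,1,2,6,7,8}
'b' @ 1: {}  — state set empty
rest 'ca' ignored (set empty)
final: {}; accept 7 not in set

Answer: REJECT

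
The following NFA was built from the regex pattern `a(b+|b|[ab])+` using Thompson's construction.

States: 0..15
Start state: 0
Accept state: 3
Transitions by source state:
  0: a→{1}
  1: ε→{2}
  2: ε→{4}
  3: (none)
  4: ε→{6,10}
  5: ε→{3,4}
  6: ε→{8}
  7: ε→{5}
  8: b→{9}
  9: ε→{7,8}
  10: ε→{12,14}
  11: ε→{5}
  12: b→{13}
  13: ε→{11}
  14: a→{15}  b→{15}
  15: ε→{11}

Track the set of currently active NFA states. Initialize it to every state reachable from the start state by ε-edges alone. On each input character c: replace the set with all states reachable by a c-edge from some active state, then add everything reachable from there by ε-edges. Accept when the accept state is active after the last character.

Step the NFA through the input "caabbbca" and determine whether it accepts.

Answer: REJECT

Derivation:
S₀ = ε-closure({0}) = {0}
'c' @ 1: {}  — dead — no transitions
rest 'aabbbca' ignored (set empty)
after full input: {}  (accept=3 not in)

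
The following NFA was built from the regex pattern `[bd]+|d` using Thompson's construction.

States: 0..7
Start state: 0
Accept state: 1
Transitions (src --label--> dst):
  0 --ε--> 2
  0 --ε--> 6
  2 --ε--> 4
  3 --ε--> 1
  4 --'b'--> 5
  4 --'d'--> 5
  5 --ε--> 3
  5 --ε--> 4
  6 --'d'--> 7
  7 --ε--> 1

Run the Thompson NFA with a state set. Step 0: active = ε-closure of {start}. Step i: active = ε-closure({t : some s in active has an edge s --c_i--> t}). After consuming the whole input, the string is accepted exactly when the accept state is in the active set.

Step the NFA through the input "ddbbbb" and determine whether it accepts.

initial (ε-close {0}): {0,2,4,6}
'd' @ 1: {1,3,4,5,7}  ✓accept
'd' @ 2: {1,3,4,5}  ✓accept
'b' @ 3: {1,3,4,5}  ✓accept
'b' @ 4: {1,3,4,5}  ✓accept
'b' @ 5: {1,3,4,5}  ✓accept
'b' @ 6: {1,3,4,5}  ✓accept
final: {1,3,4,5}; accept 1 in set

Answer: ACCEPT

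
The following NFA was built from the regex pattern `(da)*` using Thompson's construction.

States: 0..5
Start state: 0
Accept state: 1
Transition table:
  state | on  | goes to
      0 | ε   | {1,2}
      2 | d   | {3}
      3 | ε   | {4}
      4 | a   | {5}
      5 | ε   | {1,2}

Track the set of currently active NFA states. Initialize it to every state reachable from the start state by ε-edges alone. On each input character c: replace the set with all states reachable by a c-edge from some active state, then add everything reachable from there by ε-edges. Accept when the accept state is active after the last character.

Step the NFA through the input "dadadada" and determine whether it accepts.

S₀ = ε-closure({0}) = {0,1,2}
'd' @ 1: {3,4}
'a' @ 2: {1,2,5}  (accept∈set)
'd' @ 3: {3,4}
'a' @ 4: {1,2,5}  (accept∈set)
'd' @ 5: {3,4}
'a' @ 6: {1,2,5}  (accept∈set)
'd' @ 7: {3,4}
'a' @ 8: {1,2,5}  (accept∈set)
after full input: {1,2,5}  (accept=1 in)

Answer: ACCEPT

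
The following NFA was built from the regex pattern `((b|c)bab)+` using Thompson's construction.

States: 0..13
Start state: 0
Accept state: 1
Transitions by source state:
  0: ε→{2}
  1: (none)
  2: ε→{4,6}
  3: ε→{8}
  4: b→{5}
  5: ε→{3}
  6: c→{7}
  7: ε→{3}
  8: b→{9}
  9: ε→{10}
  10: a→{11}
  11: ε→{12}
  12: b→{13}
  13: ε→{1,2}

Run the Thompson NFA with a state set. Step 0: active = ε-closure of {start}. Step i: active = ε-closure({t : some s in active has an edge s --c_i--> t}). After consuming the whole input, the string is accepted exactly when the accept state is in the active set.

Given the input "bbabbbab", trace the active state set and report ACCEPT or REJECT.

Answer: ACCEPT

Trace:
initial (ε-close {0}): {0,2,4,6}
'b' @ 1: {3,5,8}
'b' @ 2: {9,10}
'a' @ 3: {11,12}
'b' @ 4: {1,2,4,6,13}  (accept∈set)
'b' @ 5: {3,5,8}
'b' @ 6: {9,10}
'a' @ 7: {11,12}
'b' @ 8: {1,2,4,6,13}  (accept∈set)
after full input: {1,2,4,6,13}  (accept=1 in)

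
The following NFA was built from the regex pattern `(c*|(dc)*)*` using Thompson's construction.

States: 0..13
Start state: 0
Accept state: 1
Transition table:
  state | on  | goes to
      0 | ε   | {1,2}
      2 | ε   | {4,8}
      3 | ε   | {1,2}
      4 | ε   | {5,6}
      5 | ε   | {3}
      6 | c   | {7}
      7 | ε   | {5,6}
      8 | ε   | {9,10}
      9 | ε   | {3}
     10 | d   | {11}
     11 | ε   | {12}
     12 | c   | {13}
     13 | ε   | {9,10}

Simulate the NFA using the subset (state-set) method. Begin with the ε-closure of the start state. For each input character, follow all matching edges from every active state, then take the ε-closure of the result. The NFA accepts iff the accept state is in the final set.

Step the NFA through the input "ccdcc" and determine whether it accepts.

Answer: ACCEPT

Steps:
initial (ε-close {0}): {0,1,2,3,4,5,6,8,9,10}
'c' @ 1: {1,2,3,4,5,6,7,8,9,10}  (accept∈set)
'c' @ 2: {1,2,3,4,5,6,7,8,9,10}  (accept∈set)
'd' @ 3: {11,12}
'c' @ 4: {1,2,3,4,5,6,8,9,10,13}  (accept∈set)
'c' @ 5: {1,2,3,4,5,6,7,8,9,10}  (accept∈set)
end set {1,2,3,4,5,6,7,8,9,10} — state 1 in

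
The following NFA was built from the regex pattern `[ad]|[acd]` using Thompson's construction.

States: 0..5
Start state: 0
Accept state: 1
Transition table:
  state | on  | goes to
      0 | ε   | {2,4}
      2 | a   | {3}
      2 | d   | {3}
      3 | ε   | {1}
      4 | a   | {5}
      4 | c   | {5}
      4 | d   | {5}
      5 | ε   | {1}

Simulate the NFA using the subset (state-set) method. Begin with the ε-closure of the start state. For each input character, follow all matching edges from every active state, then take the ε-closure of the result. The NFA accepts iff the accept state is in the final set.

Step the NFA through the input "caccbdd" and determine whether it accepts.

Answer: REJECT

Trace:
initial (ε-close {0}): {0,2,4}
'c' @ 1: {1,5}  [accepting]
'a' @ 2: {}  — dead — no transitions
rest 'ccbdd' ignored (set empty)
after full input: {}  (accept=1 not in)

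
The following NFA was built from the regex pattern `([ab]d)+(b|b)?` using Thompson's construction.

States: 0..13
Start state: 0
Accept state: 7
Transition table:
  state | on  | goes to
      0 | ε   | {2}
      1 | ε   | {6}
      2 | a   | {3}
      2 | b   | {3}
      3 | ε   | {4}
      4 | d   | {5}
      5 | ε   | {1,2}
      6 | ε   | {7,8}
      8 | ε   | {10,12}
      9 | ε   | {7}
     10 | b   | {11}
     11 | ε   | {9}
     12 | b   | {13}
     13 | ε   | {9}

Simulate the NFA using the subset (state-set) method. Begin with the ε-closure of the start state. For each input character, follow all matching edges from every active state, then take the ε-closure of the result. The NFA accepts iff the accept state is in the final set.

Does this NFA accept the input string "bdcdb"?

initial (ε-close {0}): {0,2}
'b' @ 1: {3,4}
'd' @ 2: {1,2,5,6,7,8,10,12}  ✓accept
'c' @ 3: {}  — dead — no transitions
rest 'db' ignored (set empty)
final: {}; accept 7 not in set

Answer: REJECT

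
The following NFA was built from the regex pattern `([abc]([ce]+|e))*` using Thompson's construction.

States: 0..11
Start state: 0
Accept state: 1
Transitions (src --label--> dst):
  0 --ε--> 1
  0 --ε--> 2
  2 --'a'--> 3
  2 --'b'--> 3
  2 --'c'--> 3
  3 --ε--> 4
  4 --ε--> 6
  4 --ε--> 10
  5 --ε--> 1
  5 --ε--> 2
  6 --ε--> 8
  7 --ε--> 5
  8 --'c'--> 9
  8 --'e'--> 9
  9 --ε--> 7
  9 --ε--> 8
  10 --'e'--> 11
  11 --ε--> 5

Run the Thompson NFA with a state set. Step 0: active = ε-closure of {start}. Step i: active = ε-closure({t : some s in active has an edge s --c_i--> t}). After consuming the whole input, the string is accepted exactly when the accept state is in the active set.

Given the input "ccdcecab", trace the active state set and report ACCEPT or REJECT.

initial (ε-close {0}): {0,1,2}
'c' @ 1: {3,4,6,8,10}
'c' @ 2: {1,2,5,7,8,9}  ✓accept
'd' @ 3: {}  — dead — no transitions
rest 'cecab' ignored (set empty)
after full input: {}  (accept=1 not in)

Answer: REJECT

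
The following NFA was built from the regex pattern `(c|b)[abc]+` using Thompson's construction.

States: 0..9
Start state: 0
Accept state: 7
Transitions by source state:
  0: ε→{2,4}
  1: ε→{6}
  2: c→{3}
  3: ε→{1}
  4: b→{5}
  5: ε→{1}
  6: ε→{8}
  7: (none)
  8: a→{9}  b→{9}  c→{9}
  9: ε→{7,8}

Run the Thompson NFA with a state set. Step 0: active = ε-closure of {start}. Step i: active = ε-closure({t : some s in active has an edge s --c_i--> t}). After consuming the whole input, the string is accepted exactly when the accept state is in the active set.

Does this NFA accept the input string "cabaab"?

Answer: ACCEPT

Steps:
S₀ = ε-closure({0}) = {0,2,4}
'c' @ 1: {1,3,6,8}
'a' @ 2: {7,8,9}  [accepting]
'b' @ 3: {7,8,9}  [accepting]
'a' @ 4: {7,8,9}  [accepting]
'a' @ 5: {7,8,9}  [accepting]
'b' @ 6: {7,8,9}  [accepting]
final: {7,8,9}; accept 7 in set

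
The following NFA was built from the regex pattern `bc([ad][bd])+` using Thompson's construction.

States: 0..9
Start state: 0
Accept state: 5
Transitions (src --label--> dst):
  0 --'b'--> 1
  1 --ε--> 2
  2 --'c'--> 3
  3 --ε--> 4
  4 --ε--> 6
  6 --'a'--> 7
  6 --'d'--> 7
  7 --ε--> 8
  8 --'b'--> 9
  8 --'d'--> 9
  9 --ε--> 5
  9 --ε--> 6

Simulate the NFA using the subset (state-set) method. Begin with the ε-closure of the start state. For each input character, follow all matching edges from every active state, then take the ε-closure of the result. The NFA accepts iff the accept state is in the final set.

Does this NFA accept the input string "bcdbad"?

start: ε-closure({0}) = {0}
'b' @ 1: {1,2}
'c' @ 2: {3,4,6}
'd' @ 3: {7,8}
'b' @ 4: {5,6,9}  [accepting]
'a' @ 5: {7,8}
'd' @ 6: {5,6,9}  [accepting]
final: {5,6,9}; accept 5 in set

Answer: ACCEPT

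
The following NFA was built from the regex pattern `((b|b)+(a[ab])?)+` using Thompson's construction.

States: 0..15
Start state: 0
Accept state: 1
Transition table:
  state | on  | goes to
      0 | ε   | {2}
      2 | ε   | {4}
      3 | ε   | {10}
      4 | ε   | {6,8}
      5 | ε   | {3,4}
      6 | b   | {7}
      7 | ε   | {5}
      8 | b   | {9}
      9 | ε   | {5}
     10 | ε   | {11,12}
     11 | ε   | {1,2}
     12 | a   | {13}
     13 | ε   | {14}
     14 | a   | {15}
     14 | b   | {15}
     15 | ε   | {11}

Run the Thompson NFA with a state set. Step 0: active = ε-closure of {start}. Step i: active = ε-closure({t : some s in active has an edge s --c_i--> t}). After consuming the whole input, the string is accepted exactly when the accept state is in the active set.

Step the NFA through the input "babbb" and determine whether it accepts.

S₀ = ε-closure({0}) = {0,2,4,6,8}
'b' @ 1: {1,2,3,4,5,6,7,8,9,10,11,12}  ✓accept
'a' @ 2: {13,14}
'b' @ 3: {1,2,4,6,8,11,15}  ✓accept
'b' @ 4: {1,2,3,4,5,6,7,8,9,10,11,12}  ✓accept
'b' @ 5: {1,2,3,4,5,6,7,8,9,10,11,12}  ✓accept
final: {1,2,3,4,5,6,7,8,9,10,11,12}; accept 1 in set

Answer: ACCEPT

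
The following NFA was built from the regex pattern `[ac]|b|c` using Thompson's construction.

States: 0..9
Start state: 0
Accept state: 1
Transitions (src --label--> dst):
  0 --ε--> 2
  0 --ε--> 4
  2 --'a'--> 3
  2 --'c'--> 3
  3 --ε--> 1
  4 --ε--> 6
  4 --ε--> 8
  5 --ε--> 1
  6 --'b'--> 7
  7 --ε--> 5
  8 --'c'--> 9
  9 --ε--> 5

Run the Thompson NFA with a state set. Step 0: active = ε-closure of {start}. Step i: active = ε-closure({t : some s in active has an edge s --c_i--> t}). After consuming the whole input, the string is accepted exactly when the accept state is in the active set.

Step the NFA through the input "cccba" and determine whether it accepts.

Answer: REJECT

Steps:
start: ε-closure({0}) = {0,2,4,6,8}
'c' @ 1: {1,3,5,9}  [accepting]
'c' @ 2: {}  — dead — no transitions
rest 'cba' ignored (set empty)
final: {}; accept 1 not in set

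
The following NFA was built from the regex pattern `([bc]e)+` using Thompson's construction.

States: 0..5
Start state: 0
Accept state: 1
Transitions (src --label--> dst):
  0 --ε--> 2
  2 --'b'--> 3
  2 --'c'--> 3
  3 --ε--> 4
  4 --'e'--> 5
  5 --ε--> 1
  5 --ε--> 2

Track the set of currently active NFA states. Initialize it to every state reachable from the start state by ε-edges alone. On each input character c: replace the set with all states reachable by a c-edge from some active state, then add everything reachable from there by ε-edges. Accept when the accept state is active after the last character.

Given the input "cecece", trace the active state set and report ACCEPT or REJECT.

Answer: ACCEPT

Steps:
start: ε-closure({0}) = {0,2}
'c' @ 1: {3,4}
'e' @ 2: {1,2,5}  [accepting]
'c' @ 3: {3,4}
'e' @ 4: {1,2,5}  [accepting]
'c' @ 5: {3,4}
'e' @ 6: {1,2,5}  [accepting]
after full input: {1,2,5}  (accept=1 in)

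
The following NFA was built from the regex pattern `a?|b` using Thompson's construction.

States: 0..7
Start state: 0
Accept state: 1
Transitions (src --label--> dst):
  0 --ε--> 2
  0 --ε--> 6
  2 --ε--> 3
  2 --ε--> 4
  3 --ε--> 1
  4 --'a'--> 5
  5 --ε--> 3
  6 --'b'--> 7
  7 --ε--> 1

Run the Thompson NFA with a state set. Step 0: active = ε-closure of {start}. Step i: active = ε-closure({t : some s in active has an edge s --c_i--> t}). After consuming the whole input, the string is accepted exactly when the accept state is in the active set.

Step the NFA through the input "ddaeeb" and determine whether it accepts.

Answer: REJECT

Trace:
initial (ε-close {0}): {0,1,2,3,4,6}
'd' @ 1: {}  — state set empty
rest 'daeeb' ignored (set empty)
final: {}; accept 1 not in set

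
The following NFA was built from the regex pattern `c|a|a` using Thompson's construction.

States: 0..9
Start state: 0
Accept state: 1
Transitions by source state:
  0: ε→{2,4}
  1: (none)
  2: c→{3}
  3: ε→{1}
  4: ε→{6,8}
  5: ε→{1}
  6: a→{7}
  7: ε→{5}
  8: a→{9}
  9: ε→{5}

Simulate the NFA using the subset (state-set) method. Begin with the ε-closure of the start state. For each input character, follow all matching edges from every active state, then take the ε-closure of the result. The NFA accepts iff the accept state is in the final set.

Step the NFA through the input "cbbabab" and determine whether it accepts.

start: ε-closure({0}) = {0,2,4,6,8}
'c' @ 1: {1,3}  [accepting]
'b' @ 2: {}  — dead — no transitions
rest 'babab' ignored (set empty)
end set {} — state 1 not in

Answer: REJECT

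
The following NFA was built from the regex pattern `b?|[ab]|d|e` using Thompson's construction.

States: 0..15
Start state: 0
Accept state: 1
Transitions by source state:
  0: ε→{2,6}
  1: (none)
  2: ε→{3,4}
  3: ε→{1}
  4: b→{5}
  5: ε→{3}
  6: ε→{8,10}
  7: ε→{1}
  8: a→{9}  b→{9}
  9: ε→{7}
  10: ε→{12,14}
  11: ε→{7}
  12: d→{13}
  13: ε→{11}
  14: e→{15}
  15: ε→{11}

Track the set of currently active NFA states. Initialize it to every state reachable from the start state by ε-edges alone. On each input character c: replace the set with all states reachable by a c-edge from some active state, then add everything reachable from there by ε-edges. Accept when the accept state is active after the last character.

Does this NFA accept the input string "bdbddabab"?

S₀ = ε-closure({0}) = {0,1,2,3,4,6,8,10,12,14}
'b' @ 1: {1,3,5,7,9}  ✓accept
'd' @ 2: {}  — no active states
rest 'bddabab' ignored (set empty)
final: {}; accept 1 not in set

Answer: REJECT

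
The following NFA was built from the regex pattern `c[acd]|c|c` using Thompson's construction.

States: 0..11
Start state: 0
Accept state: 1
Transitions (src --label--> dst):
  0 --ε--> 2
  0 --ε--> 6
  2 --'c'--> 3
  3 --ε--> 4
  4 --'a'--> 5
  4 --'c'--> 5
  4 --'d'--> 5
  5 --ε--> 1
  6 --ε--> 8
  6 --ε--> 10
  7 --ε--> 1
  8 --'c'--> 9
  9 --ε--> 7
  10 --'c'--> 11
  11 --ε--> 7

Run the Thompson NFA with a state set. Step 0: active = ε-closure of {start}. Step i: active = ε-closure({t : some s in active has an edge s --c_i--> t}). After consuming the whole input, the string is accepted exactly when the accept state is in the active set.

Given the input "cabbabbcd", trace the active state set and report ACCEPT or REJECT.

Answer: REJECT

Steps:
initial (ε-close {0}): {0,2,6,8,10}
'c' @ 1: {1,3,4,7,9,11}  [accepting]
'a' @ 2: {1,5}  [accepting]
'b' @ 3: {}  — no active states
rest 'babbcd' ignored (set empty)
after full input: {}  (accept=1 not in)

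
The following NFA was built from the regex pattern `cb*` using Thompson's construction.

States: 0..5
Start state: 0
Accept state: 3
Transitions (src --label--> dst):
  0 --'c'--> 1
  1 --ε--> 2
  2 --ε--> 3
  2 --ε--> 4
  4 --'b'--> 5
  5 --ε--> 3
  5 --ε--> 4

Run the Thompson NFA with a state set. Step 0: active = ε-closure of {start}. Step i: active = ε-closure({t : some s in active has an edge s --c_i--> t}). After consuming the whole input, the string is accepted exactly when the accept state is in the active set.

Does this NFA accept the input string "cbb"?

start: ε-closure({0}) = {0}
'c' @ 1: {1,2,3,4}  [accepting]
'b' @ 2: {3,4,5}  [accepting]
'b' @ 3: {3,4,5}  [accepting]
after full input: {3,4,5}  (accept=3 in)

Answer: ACCEPT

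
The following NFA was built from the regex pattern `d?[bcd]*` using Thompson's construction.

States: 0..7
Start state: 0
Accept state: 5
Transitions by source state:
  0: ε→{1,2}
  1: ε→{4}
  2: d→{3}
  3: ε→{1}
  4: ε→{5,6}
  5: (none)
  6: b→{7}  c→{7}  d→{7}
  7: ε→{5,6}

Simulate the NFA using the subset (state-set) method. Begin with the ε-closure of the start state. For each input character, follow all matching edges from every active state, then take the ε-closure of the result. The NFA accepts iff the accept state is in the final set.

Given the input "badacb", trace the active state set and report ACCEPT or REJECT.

start: ε-closure({0}) = {0,1,2,4,5,6}
'b' @ 1: {5,6,7}  (accept∈set)
'a' @ 2: {}  — dead — no transitions
rest 'dacb' ignored (set empty)
final: {}; accept 5 not in set

Answer: REJECT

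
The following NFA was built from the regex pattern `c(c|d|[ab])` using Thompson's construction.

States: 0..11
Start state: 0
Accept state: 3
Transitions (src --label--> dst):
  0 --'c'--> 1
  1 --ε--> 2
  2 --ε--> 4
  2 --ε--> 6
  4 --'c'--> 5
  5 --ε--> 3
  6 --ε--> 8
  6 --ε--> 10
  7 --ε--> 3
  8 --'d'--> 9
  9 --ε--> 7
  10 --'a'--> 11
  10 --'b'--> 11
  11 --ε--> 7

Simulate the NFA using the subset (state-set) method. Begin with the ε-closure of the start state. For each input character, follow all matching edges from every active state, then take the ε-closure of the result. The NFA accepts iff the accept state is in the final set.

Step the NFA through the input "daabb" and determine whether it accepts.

Answer: REJECT

Steps:
initial (ε-close {0}): {0}
'd' @ 1: {}  — no active states
rest 'aabb' ignored (set empty)
end set {} — state 3 not in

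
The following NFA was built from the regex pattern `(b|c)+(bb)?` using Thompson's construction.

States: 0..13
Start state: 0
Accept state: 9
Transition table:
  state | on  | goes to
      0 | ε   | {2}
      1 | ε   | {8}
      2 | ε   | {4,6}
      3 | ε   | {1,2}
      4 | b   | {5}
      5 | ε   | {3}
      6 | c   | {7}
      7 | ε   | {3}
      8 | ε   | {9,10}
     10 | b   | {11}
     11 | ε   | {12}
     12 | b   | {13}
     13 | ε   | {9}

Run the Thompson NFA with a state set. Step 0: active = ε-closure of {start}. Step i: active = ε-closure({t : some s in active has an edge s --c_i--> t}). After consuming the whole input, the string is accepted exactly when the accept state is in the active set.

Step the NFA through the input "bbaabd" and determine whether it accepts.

start: ε-closure({0}) = {0,2,4,6}
'b' @ 1: {1,2,3,4,5,6,8,9,10}  [accepting]
'b' @ 2: {1,2,3,4,5,6,8,9,10,11,12}  [accepting]
'a' @ 3: {}  — state set empty
rest 'abd' ignored (set empty)
end set {} — state 9 not in

Answer: REJECT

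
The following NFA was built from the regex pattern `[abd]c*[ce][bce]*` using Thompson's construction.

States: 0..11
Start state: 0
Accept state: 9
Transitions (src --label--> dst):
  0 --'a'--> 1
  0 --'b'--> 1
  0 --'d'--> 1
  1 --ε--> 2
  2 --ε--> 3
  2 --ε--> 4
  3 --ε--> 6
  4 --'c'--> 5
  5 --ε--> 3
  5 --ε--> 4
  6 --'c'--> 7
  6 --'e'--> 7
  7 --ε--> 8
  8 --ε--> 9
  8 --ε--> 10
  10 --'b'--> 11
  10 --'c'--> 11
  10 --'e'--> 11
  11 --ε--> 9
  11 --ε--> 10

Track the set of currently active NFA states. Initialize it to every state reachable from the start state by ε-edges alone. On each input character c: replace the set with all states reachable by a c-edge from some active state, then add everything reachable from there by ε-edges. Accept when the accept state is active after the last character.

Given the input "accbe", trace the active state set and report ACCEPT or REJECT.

start: ε-closure({0}) = {0}
'a' @ 1: {1,2,3,4,6}
'c' @ 2: {3,4,5,6,7,8,9,10}  (accept∈set)
'c' @ 3: {3,4,5,6,7,8,9,10,11}  (accept∈set)
'b' @ 4: {9,10,11}  (accept∈set)
'e' @ 5: {9,10,11}  (accept∈set)
final: {9,10,11}; accept 9 in set

Answer: ACCEPT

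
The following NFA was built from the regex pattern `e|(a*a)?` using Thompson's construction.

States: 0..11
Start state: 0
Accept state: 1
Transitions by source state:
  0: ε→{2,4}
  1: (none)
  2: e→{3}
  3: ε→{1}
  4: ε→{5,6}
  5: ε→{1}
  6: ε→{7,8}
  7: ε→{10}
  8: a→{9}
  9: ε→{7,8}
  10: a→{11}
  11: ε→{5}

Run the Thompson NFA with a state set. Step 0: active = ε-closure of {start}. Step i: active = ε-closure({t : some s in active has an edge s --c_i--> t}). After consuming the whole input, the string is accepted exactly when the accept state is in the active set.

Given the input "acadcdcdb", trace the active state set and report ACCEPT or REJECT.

Answer: REJECT

Derivation:
initial (ε-close {0}): {0,1,2,4,5,6,7,8,10}
'a' @ 1: {1,5,7,8,9,10,11}  ✓accept
'c' @ 2: {}  — state set empty
rest 'adcdcdb' ignored (set empty)
final: {}; accept 1 not in set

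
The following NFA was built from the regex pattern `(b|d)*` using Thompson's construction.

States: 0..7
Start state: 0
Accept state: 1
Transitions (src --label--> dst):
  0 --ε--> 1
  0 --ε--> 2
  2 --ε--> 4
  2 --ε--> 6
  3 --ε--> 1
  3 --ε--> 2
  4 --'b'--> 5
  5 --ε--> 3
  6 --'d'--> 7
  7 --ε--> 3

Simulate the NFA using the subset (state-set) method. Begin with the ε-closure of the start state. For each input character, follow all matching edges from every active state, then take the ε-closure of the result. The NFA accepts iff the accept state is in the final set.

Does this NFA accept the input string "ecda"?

start: ε-closure({0}) = {0,1,2,4,6}
'e' @ 1: {}  — state set empty
rest 'cda' ignored (set empty)
after full input: {}  (accept=1 not in)

Answer: REJECT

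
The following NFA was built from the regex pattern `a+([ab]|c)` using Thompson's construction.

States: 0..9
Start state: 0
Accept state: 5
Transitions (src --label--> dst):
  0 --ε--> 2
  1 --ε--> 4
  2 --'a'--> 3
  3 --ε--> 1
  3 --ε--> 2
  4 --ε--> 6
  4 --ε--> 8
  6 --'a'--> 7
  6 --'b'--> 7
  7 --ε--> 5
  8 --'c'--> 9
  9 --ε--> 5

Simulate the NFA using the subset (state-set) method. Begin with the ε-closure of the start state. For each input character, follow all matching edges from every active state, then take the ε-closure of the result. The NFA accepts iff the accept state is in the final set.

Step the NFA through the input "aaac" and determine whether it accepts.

Answer: ACCEPT

Steps:
S₀ = ε-closure({0}) = {0,2}
'a' @ 1: {1,2,3,4,6,8}
'a' @ 2: {1,2,3,4,5,6,7,8}  [accepting]
'a' @ 3: {1,2,3,4,5,6,7,8}  [accepting]
'c' @ 4: {5,9}  [accepting]
after full input: {5,9}  (accept=5 in)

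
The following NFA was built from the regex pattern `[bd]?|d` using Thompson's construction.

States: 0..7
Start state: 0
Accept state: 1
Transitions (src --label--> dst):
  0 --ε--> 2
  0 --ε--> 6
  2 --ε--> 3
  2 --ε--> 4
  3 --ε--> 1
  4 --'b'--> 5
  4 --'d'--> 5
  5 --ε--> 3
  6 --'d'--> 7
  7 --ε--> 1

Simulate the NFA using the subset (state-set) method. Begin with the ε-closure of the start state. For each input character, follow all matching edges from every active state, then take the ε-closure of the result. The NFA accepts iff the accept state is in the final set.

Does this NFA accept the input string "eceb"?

start: ε-closure({0}) = {0,1,2,3,4,6}
'e' @ 1: {}  — dead — no transitions
rest 'ceb' ignored (set empty)
end set {} — state 1 not in

Answer: REJECT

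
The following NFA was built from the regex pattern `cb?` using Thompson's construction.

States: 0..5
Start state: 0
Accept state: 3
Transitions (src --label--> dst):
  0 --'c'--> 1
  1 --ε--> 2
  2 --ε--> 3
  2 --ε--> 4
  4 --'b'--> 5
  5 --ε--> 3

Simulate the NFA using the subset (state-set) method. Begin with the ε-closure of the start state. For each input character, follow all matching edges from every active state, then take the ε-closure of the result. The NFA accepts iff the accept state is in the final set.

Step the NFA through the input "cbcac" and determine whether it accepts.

Answer: REJECT

Steps:
start: ε-closure({0}) = {0}
'c' @ 1: {1,2,3,4}  ✓accept
'b' @ 2: {3,5}  ✓accept
'c' @ 3: {}  — dead — no transitions
rest 'ac' ignored (set empty)
final: {}; accept 3 not in set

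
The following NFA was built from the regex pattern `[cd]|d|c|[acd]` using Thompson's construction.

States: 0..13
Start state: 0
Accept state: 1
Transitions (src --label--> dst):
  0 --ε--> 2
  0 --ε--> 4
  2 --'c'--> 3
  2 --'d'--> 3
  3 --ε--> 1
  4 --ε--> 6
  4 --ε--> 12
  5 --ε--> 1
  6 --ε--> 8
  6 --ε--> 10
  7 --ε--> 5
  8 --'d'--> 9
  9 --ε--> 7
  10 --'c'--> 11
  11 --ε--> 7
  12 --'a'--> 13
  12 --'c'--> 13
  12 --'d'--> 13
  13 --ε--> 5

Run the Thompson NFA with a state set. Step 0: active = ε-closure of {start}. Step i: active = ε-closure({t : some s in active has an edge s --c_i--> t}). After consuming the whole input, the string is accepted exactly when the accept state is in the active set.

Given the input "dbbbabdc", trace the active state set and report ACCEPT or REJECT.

start: ε-closure({0}) = {0,2,4,6,8,10,12}
'd' @ 1: {1,3,5,7,9,13}  (accept∈set)
'b' @ 2: {}  — no active states
rest 'bbabdc' ignored (set empty)
end set {} — state 1 not in

Answer: REJECT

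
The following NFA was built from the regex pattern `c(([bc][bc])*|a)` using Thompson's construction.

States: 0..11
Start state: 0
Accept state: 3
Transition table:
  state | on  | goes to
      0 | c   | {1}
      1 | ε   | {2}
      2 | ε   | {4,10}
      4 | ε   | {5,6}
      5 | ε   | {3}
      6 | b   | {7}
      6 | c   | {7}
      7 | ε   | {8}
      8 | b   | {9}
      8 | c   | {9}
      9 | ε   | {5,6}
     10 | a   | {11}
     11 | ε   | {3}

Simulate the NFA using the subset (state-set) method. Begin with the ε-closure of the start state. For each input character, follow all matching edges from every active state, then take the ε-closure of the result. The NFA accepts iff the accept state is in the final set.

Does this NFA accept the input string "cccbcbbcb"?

Answer: ACCEPT

Derivation:
start: ε-closure({0}) = {0}
'c' @ 1: {1,2,3,4,5,6,10}  ✓accept
'c' @ 2: {7,8}
'c' @ 3: {3,5,6,9}  ✓accept
'b' @ 4: {7,8}
'c' @ 5: {3,5,6,9}  ✓accept
'b' @ 6: {7,8}
'b' @ 7: {3,5,6,9}  ✓accept
'c' @ 8: {7,8}
'b' @ 9: {3,5,6,9}  ✓accept
final: {3,5,6,9}; accept 3 in set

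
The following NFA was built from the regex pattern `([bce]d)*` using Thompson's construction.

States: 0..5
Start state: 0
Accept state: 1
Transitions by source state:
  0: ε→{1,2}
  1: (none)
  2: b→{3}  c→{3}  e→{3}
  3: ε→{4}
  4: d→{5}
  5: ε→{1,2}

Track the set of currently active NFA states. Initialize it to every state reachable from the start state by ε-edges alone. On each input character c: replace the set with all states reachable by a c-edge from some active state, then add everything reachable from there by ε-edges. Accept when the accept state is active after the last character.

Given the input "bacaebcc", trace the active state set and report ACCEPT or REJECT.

S₀ = ε-closure({0}) = {0,1,2}
'b' @ 1: {3,4}
'a' @ 2: {}  — no active states
rest 'caebcc' ignored (set empty)
after full input: {}  (accept=1 not in)

Answer: REJECT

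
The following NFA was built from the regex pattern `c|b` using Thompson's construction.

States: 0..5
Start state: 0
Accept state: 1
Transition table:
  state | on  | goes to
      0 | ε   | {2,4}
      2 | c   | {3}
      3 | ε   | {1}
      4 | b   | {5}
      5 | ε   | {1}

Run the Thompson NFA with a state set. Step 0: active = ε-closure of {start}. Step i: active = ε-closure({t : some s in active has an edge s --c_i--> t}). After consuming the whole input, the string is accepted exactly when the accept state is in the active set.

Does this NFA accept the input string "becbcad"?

initial (ε-close {0}): {0,2,4}
'b' @ 1: {1,5}  ✓accept
'e' @ 2: {}  — state set empty
rest 'cbcad' ignored (set empty)
final: {}; accept 1 not in set

Answer: REJECT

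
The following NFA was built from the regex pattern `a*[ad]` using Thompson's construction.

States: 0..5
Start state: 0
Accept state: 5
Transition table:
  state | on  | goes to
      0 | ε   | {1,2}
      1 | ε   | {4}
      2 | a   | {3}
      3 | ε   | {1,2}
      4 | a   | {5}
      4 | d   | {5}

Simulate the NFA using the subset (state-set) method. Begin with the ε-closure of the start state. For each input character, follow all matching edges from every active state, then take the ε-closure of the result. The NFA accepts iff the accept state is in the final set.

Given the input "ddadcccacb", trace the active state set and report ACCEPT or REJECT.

start: ε-closure({0}) = {0,1,2,4}
'd' @ 1: {5}  (accept∈set)
'd' @ 2: {}  — state set empty
rest 'adcccacb' ignored (set empty)
final: {}; accept 5 not in set

Answer: REJECT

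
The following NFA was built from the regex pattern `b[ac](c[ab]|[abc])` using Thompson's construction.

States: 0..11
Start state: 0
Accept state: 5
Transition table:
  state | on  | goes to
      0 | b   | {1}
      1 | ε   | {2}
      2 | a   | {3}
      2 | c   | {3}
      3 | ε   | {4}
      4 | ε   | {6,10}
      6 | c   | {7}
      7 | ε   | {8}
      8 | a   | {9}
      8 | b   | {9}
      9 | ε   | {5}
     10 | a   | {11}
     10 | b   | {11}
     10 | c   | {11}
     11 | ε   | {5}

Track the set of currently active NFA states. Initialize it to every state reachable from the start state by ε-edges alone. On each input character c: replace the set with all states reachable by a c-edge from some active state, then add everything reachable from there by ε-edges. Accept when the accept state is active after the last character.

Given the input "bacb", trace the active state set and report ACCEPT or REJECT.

Answer: ACCEPT

Trace:
initial (ε-close {0}): {0}
'b' @ 1: {1,2}
'a' @ 2: {3,4,6,10}
'c' @ 3: {5,7,8,11}  (accept∈set)
'b' @ 4: {5,9}  (accept∈set)
after full input: {5,9}  (accept=5 in)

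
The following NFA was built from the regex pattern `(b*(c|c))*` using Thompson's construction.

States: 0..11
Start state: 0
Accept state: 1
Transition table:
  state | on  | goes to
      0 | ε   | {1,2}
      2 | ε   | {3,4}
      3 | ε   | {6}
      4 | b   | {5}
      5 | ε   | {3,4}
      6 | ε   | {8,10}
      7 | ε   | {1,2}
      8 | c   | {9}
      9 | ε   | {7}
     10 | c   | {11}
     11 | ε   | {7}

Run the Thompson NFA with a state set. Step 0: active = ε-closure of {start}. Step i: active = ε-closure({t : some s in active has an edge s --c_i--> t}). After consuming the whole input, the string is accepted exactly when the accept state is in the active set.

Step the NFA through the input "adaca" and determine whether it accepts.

start: ε-closure({0}) = {0,1,2,3,4,6,8,10}
'a' @ 1: {}  — dead — no transitions
rest 'daca' ignored (set empty)
final: {}; accept 1 not in set

Answer: REJECT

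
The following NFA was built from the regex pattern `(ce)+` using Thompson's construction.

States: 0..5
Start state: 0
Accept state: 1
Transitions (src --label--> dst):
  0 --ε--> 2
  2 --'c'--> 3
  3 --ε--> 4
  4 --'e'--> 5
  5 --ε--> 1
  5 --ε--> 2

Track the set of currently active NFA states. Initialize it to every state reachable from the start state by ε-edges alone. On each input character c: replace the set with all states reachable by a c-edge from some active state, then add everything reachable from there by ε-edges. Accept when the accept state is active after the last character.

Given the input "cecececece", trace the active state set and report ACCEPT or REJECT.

initial (ε-close {0}): {0,2}
'c' @ 1: {3,4}
'e' @ 2: {1,2,5}  (accept∈set)
'c' @ 3: {3,4}
'e' @ 4: {1,2,5}  (accept∈set)
'c' @ 5: {3,4}
'e' @ 6: {1,2,5}  (accept∈set)
'c' @ 7: {3,4}
'e' @ 8: {1,2,5}  (accept∈set)
'c' @ 9: {3,4}
'e' @ 10: {1,2,5}  (accept∈set)
end set {1,2,5} — state 1 in

Answer: ACCEPT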